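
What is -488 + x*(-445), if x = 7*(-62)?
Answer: 192642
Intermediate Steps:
x = -434
-488 + x*(-445) = -488 - 434*(-445) = -488 + 193130 = 192642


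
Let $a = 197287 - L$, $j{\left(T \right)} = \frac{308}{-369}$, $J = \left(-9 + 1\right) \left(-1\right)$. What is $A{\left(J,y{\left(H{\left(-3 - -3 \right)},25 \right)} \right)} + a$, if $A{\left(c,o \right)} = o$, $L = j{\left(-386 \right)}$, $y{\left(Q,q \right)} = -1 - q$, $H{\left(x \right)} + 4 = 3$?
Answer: $\frac{72789617}{369} \approx 1.9726 \cdot 10^{5}$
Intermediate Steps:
$J = 8$ ($J = \left(-8\right) \left(-1\right) = 8$)
$H{\left(x \right)} = -1$ ($H{\left(x \right)} = -4 + 3 = -1$)
$j{\left(T \right)} = - \frac{308}{369}$ ($j{\left(T \right)} = 308 \left(- \frac{1}{369}\right) = - \frac{308}{369}$)
$L = - \frac{308}{369} \approx -0.83469$
$a = \frac{72799211}{369}$ ($a = 197287 - - \frac{308}{369} = 197287 + \frac{308}{369} = \frac{72799211}{369} \approx 1.9729 \cdot 10^{5}$)
$A{\left(J,y{\left(H{\left(-3 - -3 \right)},25 \right)} \right)} + a = \left(-1 - 25\right) + \frac{72799211}{369} = -26 + \frac{72799211}{369} = \frac{72789617}{369}$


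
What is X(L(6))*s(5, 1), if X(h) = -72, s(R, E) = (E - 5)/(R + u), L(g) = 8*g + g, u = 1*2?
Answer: 288/7 ≈ 41.143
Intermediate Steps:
u = 2
L(g) = 9*g
s(R, E) = (-5 + E)/(2 + R) (s(R, E) = (E - 5)/(R + 2) = (-5 + E)/(2 + R))
X(L(6))*s(5, 1) = -72*(-5 + 1)/(2 + 5) = -72*(-4)/7 = -72*(-4/7) = 288/7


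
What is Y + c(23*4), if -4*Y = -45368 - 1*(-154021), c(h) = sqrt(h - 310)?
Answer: -108653/4 + I*sqrt(218) ≈ -27163.0 + 14.765*I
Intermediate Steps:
c(h) = sqrt(-310 + h)
Y = -108653/4 (Y = -(-45368 - 1*(-154021))/4 = -(-45368 + 154021)/4 = -1/4*108653 = -108653/4 ≈ -27163.)
Y + c(23*4) = -108653/4 + sqrt(-310 + 23*4) = -108653/4 + sqrt(-310 + 92) = -108653/4 + sqrt(-218) = -108653/4 + I*sqrt(218)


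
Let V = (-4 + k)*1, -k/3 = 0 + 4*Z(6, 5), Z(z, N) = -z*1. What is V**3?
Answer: 314432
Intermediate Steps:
Z(z, N) = -z
k = 72 (k = -3*(0 + 4*(-1*6)) = -3*(0 + 4*(-6)) = -3*(0 - 24) = -3*(-24) = 72)
V = 68 (V = (-4 + 72)*1 = 68*1 = 68)
V**3 = 68**3 = 314432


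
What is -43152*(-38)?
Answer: 1639776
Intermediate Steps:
-43152*(-38) = -232*(-7068) = 1639776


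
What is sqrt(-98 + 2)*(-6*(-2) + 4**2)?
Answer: 112*I*sqrt(6) ≈ 274.34*I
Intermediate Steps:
sqrt(-98 + 2)*(-6*(-2) + 4**2) = sqrt(-96)*(12 + 16) = (4*I*sqrt(6))*28 = 112*I*sqrt(6)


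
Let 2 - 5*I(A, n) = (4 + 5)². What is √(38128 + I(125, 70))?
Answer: 7*√19445/5 ≈ 195.22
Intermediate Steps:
I(A, n) = -79/5 (I(A, n) = ⅖ - (4 + 5)²/5 = ⅖ - ⅕*9² = ⅖ - ⅕*81 = ⅖ - 81/5 = -79/5)
√(38128 + I(125, 70)) = √(38128 - 79/5) = √(190561/5) = 7*√19445/5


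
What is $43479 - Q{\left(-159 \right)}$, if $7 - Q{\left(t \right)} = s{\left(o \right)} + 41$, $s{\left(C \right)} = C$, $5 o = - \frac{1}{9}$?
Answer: $\frac{1958084}{45} \approx 43513.0$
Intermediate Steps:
$o = - \frac{1}{45}$ ($o = \frac{\left(-1\right) \frac{1}{9}}{5} = \frac{1}{5} \left(- \frac{1}{9}\right) = - \frac{1}{45} \approx -0.022222$)
$Q{\left(t \right)} = - \frac{1529}{45}$ ($Q{\left(t \right)} = 7 - \left(- \frac{1}{45} + 41\right) = 7 - \frac{1844}{45} = - \frac{1529}{45}$)
$43479 - Q{\left(-159 \right)} = 43479 - - \frac{1529}{45} = 43479 + \frac{1529}{45} = \frac{1958084}{45}$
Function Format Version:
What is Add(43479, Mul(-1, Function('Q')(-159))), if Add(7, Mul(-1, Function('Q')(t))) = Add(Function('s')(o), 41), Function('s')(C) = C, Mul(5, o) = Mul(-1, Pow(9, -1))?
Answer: Rational(1958084, 45) ≈ 43513.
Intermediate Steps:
o = Rational(-1, 45) (o = Mul(Rational(1, 5), Mul(-1, Pow(9, -1))) = Mul(Rational(1, 5), Mul(-1, Rational(1, 9))) = Mul(Rational(1, 5), Rational(-1, 9)) = Rational(-1, 45) ≈ -0.022222)
Function('Q')(t) = Rational(-1529, 45) (Function('Q')(t) = Add(7, Mul(-1, Add(Rational(-1, 45), 41))) = Add(7, Mul(-1, Rational(1844, 45))) = Add(7, Rational(-1844, 45)) = Rational(-1529, 45))
Add(43479, Mul(-1, Function('Q')(-159))) = Add(43479, Mul(-1, Rational(-1529, 45))) = Add(43479, Rational(1529, 45)) = Rational(1958084, 45)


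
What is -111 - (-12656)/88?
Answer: 361/11 ≈ 32.818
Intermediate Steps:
-111 - (-12656)/88 = -111 - 452*(-7/22) = -111 + 1582/11 = 361/11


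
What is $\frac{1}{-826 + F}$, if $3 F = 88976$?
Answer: $\frac{3}{86498} \approx 3.4683 \cdot 10^{-5}$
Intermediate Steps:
$F = \frac{88976}{3}$ ($F = \frac{1}{3} \cdot 88976 = \frac{88976}{3} \approx 29659.0$)
$\frac{1}{-826 + F} = \frac{1}{-826 + \frac{88976}{3}} = \frac{1}{\frac{86498}{3}} = \frac{3}{86498}$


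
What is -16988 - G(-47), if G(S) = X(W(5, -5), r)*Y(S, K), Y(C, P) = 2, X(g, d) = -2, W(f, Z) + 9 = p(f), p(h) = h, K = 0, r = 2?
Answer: -16984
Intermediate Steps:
W(f, Z) = -9 + f
G(S) = -4 (G(S) = -2*2 = -4)
-16988 - G(-47) = -16988 - 1*(-4) = -16988 + 4 = -16984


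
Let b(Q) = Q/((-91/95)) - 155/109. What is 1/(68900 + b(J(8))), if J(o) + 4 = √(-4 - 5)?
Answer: 1355820998077/93419800628277290 + 61626747*I/93419800628277290 ≈ 1.4513e-5 + 6.5967e-10*I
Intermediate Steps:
J(o) = -4 + 3*I (J(o) = -4 + √(-4 - 5) = -4 + √(-9) = -4 + 3*I)
b(Q) = -155/109 - 95*Q/91 (b(Q) = Q/((-91*1/95)) - 155*1/109 = Q/(-91/95) - 155/109 = Q*(-95/91) - 155/109 = -95*Q/91 - 155/109 = -155/109 - 95*Q/91)
1/(68900 + b(J(8))) = 1/(68900 + (-155/109 - 95*(-4 + 3*I)/91)) = 1/(68900 + (-155/109 + (380/91 - 285*I/91))) = 1/(68900 + (27315/9919 - 285*I/91)) = 1/(683446415/9919 - 285*I/91) = 98386561*(683446415/9919 + 285*I/91)/467099003141386450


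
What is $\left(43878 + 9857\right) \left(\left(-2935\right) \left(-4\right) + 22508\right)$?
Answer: $1840316280$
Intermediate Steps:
$\left(43878 + 9857\right) \left(\left(-2935\right) \left(-4\right) + 22508\right) = 53735 \left(11740 + 22508\right) = 53735 \cdot 34248 = 1840316280$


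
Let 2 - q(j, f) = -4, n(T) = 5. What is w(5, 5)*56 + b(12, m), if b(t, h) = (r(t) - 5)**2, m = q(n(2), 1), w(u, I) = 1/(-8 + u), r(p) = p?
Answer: 91/3 ≈ 30.333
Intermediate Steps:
q(j, f) = 6 (q(j, f) = 2 - 1*(-4) = 2 + 4 = 6)
m = 6
b(t, h) = (-5 + t)**2 (b(t, h) = (t - 5)**2 = (-5 + t)**2)
w(5, 5)*56 + b(12, m) = 56/(-8 + 5) + (-5 + 12)**2 = 56/(-3) + 7**2 = -1/3*56 + 49 = -56/3 + 49 = 91/3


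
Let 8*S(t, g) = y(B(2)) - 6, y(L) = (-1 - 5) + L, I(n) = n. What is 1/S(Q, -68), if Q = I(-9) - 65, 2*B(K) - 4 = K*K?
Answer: -1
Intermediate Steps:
B(K) = 2 + K²/2 (B(K) = 2 + (K*K)/2 = 2 + K²/2)
y(L) = -6 + L
Q = -74 (Q = -9 - 65 = -74)
S(t, g) = -1 (S(t, g) = ((-6 + (2 + (½)*2²)) - 6)/8 = ((-6 + (2 + (½)*4)) - 6)/8 = ((-6 + (2 + 2)) - 6)/8 = ((-6 + 4) - 6)/8 = (-2 - 6)/8 = (⅛)*(-8) = -1)
1/S(Q, -68) = 1/(-1) = -1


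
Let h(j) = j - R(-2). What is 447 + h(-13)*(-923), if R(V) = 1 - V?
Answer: 15215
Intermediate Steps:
h(j) = -3 + j (h(j) = j - (1 - 1*(-2)) = j - (1 + 2) = j - 1*3 = j - 3 = -3 + j)
447 + h(-13)*(-923) = 447 + (-3 - 13)*(-923) = 447 - 16*(-923) = 447 + 14768 = 15215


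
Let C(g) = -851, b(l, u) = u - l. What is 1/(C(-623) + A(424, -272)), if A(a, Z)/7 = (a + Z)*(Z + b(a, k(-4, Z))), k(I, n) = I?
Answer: -1/745651 ≈ -1.3411e-6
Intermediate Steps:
A(a, Z) = 7*(Z + a)*(-4 + Z - a) (A(a, Z) = 7*((a + Z)*(Z + (-4 - a))) = 7*((Z + a)*(-4 + Z - a)) = 7*(Z + a)*(-4 + Z - a))
1/(C(-623) + A(424, -272)) = 1/(-851 + (-28*(-272) - 28*424 - 7*424**2 + 7*(-272)**2)) = 1/(-851 + (7616 - 11872 - 7*179776 + 7*73984)) = 1/(-851 + (7616 - 11872 - 1258432 + 517888)) = 1/(-851 - 744800) = 1/(-745651) = -1/745651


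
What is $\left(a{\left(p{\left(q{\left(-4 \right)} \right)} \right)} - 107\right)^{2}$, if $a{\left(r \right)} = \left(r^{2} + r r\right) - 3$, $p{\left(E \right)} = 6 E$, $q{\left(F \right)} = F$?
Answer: $1085764$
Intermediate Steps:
$a{\left(r \right)} = -3 + 2 r^{2}$ ($a{\left(r \right)} = \left(r^{2} + r^{2}\right) - 3 = 2 r^{2} - 3 = -3 + 2 r^{2}$)
$\left(a{\left(p{\left(q{\left(-4 \right)} \right)} \right)} - 107\right)^{2} = \left(\left(-3 + 2 \left(6 \left(-4\right)\right)^{2}\right) - 107\right)^{2} = \left(\left(-3 + 2 \left(-24\right)^{2}\right) - 107\right)^{2} = \left(\left(-3 + 2 \cdot 576\right) - 107\right)^{2} = \left(\left(-3 + 1152\right) - 107\right)^{2} = \left(1149 - 107\right)^{2} = 1042^{2} = 1085764$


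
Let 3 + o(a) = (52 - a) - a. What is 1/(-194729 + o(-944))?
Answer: -1/192792 ≈ -5.1869e-6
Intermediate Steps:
o(a) = 49 - 2*a (o(a) = -3 + ((52 - a) - a) = -3 + (52 - 2*a) = 49 - 2*a)
1/(-194729 + o(-944)) = 1/(-194729 + (49 - 2*(-944))) = 1/(-194729 + (49 + 1888)) = 1/(-194729 + 1937) = 1/(-192792) = -1/192792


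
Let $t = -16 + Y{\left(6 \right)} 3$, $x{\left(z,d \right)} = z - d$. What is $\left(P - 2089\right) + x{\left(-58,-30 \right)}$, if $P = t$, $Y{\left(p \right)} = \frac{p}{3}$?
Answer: $-2127$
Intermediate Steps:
$Y{\left(p \right)} = \frac{p}{3}$ ($Y{\left(p \right)} = p \frac{1}{3} = \frac{p}{3}$)
$t = -10$ ($t = -16 + \frac{1}{3} \cdot 6 \cdot 3 = -16 + 2 \cdot 3 = -16 + 6 = -10$)
$P = -10$
$\left(P - 2089\right) + x{\left(-58,-30 \right)} = \left(-10 - 2089\right) - 28 = \left(-10 - 2089\right) + \left(-58 + 30\right) = -2099 - 28 = -2127$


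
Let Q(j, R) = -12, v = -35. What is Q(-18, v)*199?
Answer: -2388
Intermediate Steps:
Q(-18, v)*199 = -12*199 = -2388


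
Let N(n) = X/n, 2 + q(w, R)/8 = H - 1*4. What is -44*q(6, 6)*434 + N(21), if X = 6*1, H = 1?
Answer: 5346882/7 ≈ 7.6384e+5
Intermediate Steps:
X = 6
q(w, R) = -40 (q(w, R) = -16 + 8*(1 - 1*4) = -16 + 8*(1 - 4) = -16 + 8*(-3) = -16 - 24 = -40)
N(n) = 6/n
-44*q(6, 6)*434 + N(21) = -44*(-40)*434 + 6/21 = 1760*434 + 6*(1/21) = 763840 + 2/7 = 5346882/7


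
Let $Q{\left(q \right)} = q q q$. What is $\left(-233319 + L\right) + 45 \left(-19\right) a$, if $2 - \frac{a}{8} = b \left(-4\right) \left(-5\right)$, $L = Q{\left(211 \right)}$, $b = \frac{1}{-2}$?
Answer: $9078532$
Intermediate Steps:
$b = - \frac{1}{2} \approx -0.5$
$Q{\left(q \right)} = q^{3}$ ($Q{\left(q \right)} = q^{2} q = q^{3}$)
$L = 9393931$ ($L = 211^{3} = 9393931$)
$a = 96$ ($a = 16 - 8 \left(- \frac{1}{2}\right) \left(-4\right) \left(-5\right) = 16 - 8 \cdot 2 \left(-5\right) = 16 - -80 = 16 + 80 = 96$)
$\left(-233319 + L\right) + 45 \left(-19\right) a = \left(-233319 + 9393931\right) + 45 \left(-19\right) 96 = 9160612 - 82080 = 9078532$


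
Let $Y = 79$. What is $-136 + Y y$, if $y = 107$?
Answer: $8317$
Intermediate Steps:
$-136 + Y y = -136 + 79 \cdot 107 = -136 + 8453 = 8317$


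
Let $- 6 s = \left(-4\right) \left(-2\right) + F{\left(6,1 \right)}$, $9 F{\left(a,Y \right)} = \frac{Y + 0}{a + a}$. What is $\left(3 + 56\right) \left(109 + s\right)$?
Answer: $\frac{4116253}{648} \approx 6352.2$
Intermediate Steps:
$F{\left(a,Y \right)} = \frac{Y}{18 a}$ ($F{\left(a,Y \right)} = \frac{\left(Y + 0\right) \frac{1}{a + a}}{9} = \frac{Y \frac{1}{2 a}}{9} = \frac{\frac{1}{2} Y \frac{1}{a}}{9} = \frac{Y}{18 a}$)
$s = - \frac{865}{648}$ ($s = - \frac{\left(-4\right) \left(-2\right) + \frac{1}{18} \cdot 1 \cdot \frac{1}{6}}{6} = - \frac{8 + \frac{1}{18} \cdot 1 \cdot \frac{1}{6}}{6} = - \frac{8 + \frac{1}{108}}{6} = \left(- \frac{1}{6}\right) \frac{865}{108} = - \frac{865}{648} \approx -1.3349$)
$\left(3 + 56\right) \left(109 + s\right) = \left(3 + 56\right) \left(109 - \frac{865}{648}\right) = 59 \cdot \frac{69767}{648} = \frac{4116253}{648}$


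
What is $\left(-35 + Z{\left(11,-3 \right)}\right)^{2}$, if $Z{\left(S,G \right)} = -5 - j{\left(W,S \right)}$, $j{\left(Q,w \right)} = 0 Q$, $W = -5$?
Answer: $1600$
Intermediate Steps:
$j{\left(Q,w \right)} = 0$
$Z{\left(S,G \right)} = -5$ ($Z{\left(S,G \right)} = -5 - 0 = -5 + 0 = -5$)
$\left(-35 + Z{\left(11,-3 \right)}\right)^{2} = \left(-35 - 5\right)^{2} = \left(-40\right)^{2} = 1600$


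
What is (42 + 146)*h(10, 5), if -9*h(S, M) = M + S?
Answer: -940/3 ≈ -313.33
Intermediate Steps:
h(S, M) = -M/9 - S/9 (h(S, M) = -(M + S)/9 = -M/9 - S/9)
(42 + 146)*h(10, 5) = (42 + 146)*(-1/9*5 - 1/9*10) = 188*(-5/9 - 10/9) = 188*(-5/3) = -940/3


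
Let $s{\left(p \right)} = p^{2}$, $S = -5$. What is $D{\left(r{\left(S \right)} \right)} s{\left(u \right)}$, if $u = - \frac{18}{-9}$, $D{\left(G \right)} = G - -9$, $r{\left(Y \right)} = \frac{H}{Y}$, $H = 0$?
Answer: $36$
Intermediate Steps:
$r{\left(Y \right)} = 0$ ($r{\left(Y \right)} = \frac{0}{Y} = 0$)
$D{\left(G \right)} = 9 + G$ ($D{\left(G \right)} = G + 9 = 9 + G$)
$u = 2$ ($u = \left(-18\right) \left(- \frac{1}{9}\right) = 2$)
$D{\left(r{\left(S \right)} \right)} s{\left(u \right)} = \left(9 + 0\right) 2^{2} = 9 \cdot 4 = 36$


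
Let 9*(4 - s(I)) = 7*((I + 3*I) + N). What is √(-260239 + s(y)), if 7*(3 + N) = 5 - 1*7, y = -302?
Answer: 2*I*√583409/3 ≈ 509.21*I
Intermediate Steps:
N = -23/7 (N = -3 + (5 - 1*7)/7 = -3 + (5 - 7)/7 = -3 + (⅐)*(-2) = -3 - 2/7 = -23/7 ≈ -3.2857)
s(I) = 59/9 - 28*I/9 (s(I) = 4 - 7*((I + 3*I) - 23/7)/9 = 4 - 7*(4*I - 23/7)/9 = 4 - 7*(-23/7 + 4*I)/9 = 4 - (-23 + 28*I)/9 = 4 + (23/9 - 28*I/9) = 59/9 - 28*I/9)
√(-260239 + s(y)) = √(-260239 + (59/9 - 28/9*(-302))) = √(-260239 + (59/9 + 8456/9)) = √(-260239 + 8515/9) = √(-2333636/9) = 2*I*√583409/3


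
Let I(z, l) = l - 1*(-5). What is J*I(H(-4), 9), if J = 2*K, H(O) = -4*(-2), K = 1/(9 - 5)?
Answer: 7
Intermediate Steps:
K = 1/4 ≈ 0.25000
H(O) = 8
I(z, l) = 5 + l (I(z, l) = l + 5 = 5 + l)
J = 1/2 (J = 2*(1/4) = 1/2 ≈ 0.50000)
J*I(H(-4), 9) = (5 + 9)/2 = (1/2)*14 = 7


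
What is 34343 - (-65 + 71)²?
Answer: 34307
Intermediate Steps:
34343 - (-65 + 71)² = 34343 - 1*6² = 34343 - 1*36 = 34343 - 36 = 34307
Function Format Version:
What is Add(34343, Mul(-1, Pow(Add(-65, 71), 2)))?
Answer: 34307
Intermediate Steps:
Add(34343, Mul(-1, Pow(Add(-65, 71), 2))) = Add(34343, Mul(-1, Pow(6, 2))) = Add(34343, Mul(-1, 36)) = Add(34343, -36) = 34307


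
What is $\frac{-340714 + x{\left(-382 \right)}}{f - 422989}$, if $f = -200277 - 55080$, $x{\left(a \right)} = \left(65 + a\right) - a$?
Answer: $\frac{340649}{678346} \approx 0.50218$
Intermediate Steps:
$x{\left(a \right)} = 65$
$f = -255357$
$\frac{-340714 + x{\left(-382 \right)}}{f - 422989} = \frac{-340714 + 65}{-255357 - 422989} = - \frac{340649}{-678346} = \left(-340649\right) \left(- \frac{1}{678346}\right) = \frac{340649}{678346}$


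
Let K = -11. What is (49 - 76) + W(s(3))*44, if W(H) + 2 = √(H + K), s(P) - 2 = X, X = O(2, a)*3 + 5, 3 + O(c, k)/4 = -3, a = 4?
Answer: -115 + 88*I*√19 ≈ -115.0 + 383.58*I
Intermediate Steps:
O(c, k) = -24 (O(c, k) = -12 + 4*(-3) = -12 - 12 = -24)
X = -67 (X = -24*3 + 5 = -72 + 5 = -67)
s(P) = -65 (s(P) = 2 - 67 = -65)
W(H) = -2 + √(-11 + H) (W(H) = -2 + √(H - 11) = -2 + √(-11 + H))
(49 - 76) + W(s(3))*44 = (49 - 76) + (-2 + √(-11 - 65))*44 = -27 + (-2 + √(-76))*44 = -27 + (-2 + 2*I*√19)*44 = -27 + (-88 + 88*I*√19) = -115 + 88*I*√19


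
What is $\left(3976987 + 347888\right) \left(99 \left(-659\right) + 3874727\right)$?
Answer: $16475550764250$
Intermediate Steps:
$\left(3976987 + 347888\right) \left(99 \left(-659\right) + 3874727\right) = 4324875 \left(-65241 + 3874727\right) = 4324875 \cdot 3809486 = 16475550764250$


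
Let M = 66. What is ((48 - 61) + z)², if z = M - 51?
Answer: 4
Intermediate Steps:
z = 15 (z = 66 - 51 = 15)
((48 - 61) + z)² = ((48 - 61) + 15)² = (-13 + 15)² = 2² = 4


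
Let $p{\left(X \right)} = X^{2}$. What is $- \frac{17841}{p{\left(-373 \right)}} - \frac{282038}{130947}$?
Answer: $- \frac{41575890329}{18218525163} \approx -2.2821$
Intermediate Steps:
$- \frac{17841}{p{\left(-373 \right)}} - \frac{282038}{130947} = - \frac{17841}{\left(-373\right)^{2}} - \frac{282038}{130947} = - \frac{17841}{139129} - \frac{282038}{130947} = - \frac{41575890329}{18218525163}$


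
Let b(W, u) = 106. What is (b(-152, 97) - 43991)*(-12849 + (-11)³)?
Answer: 622289300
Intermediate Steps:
(b(-152, 97) - 43991)*(-12849 + (-11)³) = (106 - 43991)*(-12849 + (-11)³) = -43885*(-12849 - 1331) = -43885*(-14180) = 622289300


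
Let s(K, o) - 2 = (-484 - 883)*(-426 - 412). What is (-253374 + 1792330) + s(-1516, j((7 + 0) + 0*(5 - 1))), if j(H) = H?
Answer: 2684504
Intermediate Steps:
s(K, o) = 1145548 (s(K, o) = 2 + (-484 - 883)*(-426 - 412) = 2 - 1367*(-838) = 2 + 1145546 = 1145548)
(-253374 + 1792330) + s(-1516, j((7 + 0) + 0*(5 - 1))) = (-253374 + 1792330) + 1145548 = 1538956 + 1145548 = 2684504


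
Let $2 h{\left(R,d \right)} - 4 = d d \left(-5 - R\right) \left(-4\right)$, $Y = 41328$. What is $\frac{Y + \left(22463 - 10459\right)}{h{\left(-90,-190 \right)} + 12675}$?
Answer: $- \frac{53332}{6124323} \approx -0.0087082$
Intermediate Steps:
$h{\left(R,d \right)} = 2 - 2 d^{2} \left(-5 - R\right)$ ($h{\left(R,d \right)} = 2 + \frac{d d \left(-5 - R\right) \left(-4\right)}{2} = 2 + \frac{d^{2} \left(-5 - R\right) \left(-4\right)}{2} = 2 + \frac{\left(-4\right) d^{2} \left(-5 - R\right)}{2} = 2 - 2 d^{2} \left(-5 - R\right)$)
$\frac{Y + \left(22463 - 10459\right)}{h{\left(-90,-190 \right)} + 12675} = \frac{41328 + \left(22463 - 10459\right)}{\left(2 + 10 \left(-190\right)^{2} + 2 \left(-90\right) \left(-190\right)^{2}\right) + 12675} = \frac{41328 + 12004}{\left(2 + 10 \cdot 36100 + 2 \left(-90\right) 36100\right) + 12675} = \frac{53332}{\left(2 + 361000 - 6498000\right) + 12675} = \frac{53332}{-6136998 + 12675} = \frac{53332}{-6124323} = 53332 \left(- \frac{1}{6124323}\right) = - \frac{53332}{6124323}$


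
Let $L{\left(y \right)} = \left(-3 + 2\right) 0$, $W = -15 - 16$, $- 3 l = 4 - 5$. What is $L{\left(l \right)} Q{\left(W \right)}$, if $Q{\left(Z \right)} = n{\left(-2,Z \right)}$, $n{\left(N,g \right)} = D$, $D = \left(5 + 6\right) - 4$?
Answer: $0$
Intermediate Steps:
$l = \frac{1}{3}$ ($l = - \frac{4 - 5}{3} = \left(- \frac{1}{3}\right) \left(-1\right) = \frac{1}{3} \approx 0.33333$)
$W = -31$ ($W = -15 - 16 = -31$)
$D = 7$ ($D = 11 - 4 = 7$)
$n{\left(N,g \right)} = 7$
$L{\left(y \right)} = 0$ ($L{\left(y \right)} = \left(-1\right) 0 = 0$)
$Q{\left(Z \right)} = 7$
$L{\left(l \right)} Q{\left(W \right)} = 0 \cdot 7 = 0$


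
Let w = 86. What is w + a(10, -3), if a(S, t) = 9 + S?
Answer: 105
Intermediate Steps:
w + a(10, -3) = 86 + (9 + 10) = 86 + 19 = 105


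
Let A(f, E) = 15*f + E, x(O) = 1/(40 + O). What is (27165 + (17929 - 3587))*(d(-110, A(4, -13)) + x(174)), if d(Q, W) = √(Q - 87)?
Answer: 41507/214 + 41507*I*√197 ≈ 193.96 + 5.8258e+5*I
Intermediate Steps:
A(f, E) = E + 15*f
d(Q, W) = √(-87 + Q)
(27165 + (17929 - 3587))*(d(-110, A(4, -13)) + x(174)) = (27165 + (17929 - 3587))*(√(-87 - 110) + 1/(40 + 174)) = (27165 + 14342)*(√(-197) + 1/214) = 41507*(I*√197 + 1/214) = 41507*(1/214 + I*√197) = 41507/214 + 41507*I*√197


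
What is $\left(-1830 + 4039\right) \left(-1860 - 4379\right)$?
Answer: $-13781951$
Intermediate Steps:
$\left(-1830 + 4039\right) \left(-1860 - 4379\right) = 2209 \left(-6239\right) = -13781951$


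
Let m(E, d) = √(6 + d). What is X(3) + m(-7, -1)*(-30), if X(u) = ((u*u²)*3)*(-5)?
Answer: -405 - 30*√5 ≈ -472.08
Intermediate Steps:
X(u) = -15*u³ (X(u) = (u³*3)*(-5) = (3*u³)*(-5) = -15*u³)
X(3) + m(-7, -1)*(-30) = -15*3³ + √(6 - 1)*(-30) = -15*27 + √5*(-30) = -405 - 30*√5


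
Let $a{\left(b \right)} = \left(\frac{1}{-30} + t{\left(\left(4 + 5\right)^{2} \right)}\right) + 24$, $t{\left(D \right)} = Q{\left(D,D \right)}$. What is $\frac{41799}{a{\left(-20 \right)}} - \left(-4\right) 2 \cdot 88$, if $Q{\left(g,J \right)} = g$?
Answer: $\frac{3470866}{3149} \approx 1102.2$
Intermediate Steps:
$t{\left(D \right)} = D$
$a{\left(b \right)} = \frac{3149}{30}$ ($a{\left(b \right)} = \left(\frac{1}{-30} + \left(4 + 5\right)^{2}\right) + 24 = \left(- \frac{1}{30} + 9^{2}\right) + 24 = \left(- \frac{1}{30} + 81\right) + 24 = \frac{2429}{30} + 24 = \frac{3149}{30}$)
$\frac{41799}{a{\left(-20 \right)}} - \left(-4\right) 2 \cdot 88 = \frac{41799}{\frac{3149}{30}} - \left(-4\right) 2 \cdot 88 = 41799 \cdot \frac{30}{3149} - \left(-8\right) 88 = \frac{1253970}{3149} - -704 = \frac{1253970}{3149} + 704 = \frac{3470866}{3149}$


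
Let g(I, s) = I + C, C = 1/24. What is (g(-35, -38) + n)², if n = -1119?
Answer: 767013025/576 ≈ 1.3316e+6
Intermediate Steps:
C = 1/24 ≈ 0.041667
g(I, s) = 1/24 + I (g(I, s) = I + 1/24 = 1/24 + I)
(g(-35, -38) + n)² = ((1/24 - 35) - 1119)² = (-839/24 - 1119)² = (-27695/24)² = 767013025/576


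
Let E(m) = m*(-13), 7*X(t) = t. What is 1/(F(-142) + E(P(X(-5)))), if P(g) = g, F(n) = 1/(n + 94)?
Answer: 336/3113 ≈ 0.10793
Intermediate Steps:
X(t) = t/7
F(n) = 1/(94 + n)
E(m) = -13*m
1/(F(-142) + E(P(X(-5)))) = 1/(1/(94 - 142) - 13*(-5)/7) = 1/(1/(-48) - 13*(-5/7)) = 1/(-1/48 + 65/7) = 1/(3113/336) = 336/3113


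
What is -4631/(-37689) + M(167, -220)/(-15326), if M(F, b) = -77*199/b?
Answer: 1366993343/11552432280 ≈ 0.11833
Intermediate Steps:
M(F, b) = -15323/b (M(F, b) = -77*199/b = -15323/b)
-4631/(-37689) + M(167, -220)/(-15326) = -4631/(-37689) - 15323/(-220)/(-15326) = -4631*(-1/37689) - 15323*(-1/220)*(-1/15326) = 4631/37689 + (1393/20)*(-1/15326) = 4631/37689 - 1393/306520 = 1366993343/11552432280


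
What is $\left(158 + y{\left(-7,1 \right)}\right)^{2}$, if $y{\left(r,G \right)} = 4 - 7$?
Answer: $24025$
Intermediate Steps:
$y{\left(r,G \right)} = -3$ ($y{\left(r,G \right)} = 4 - 7 = -3$)
$\left(158 + y{\left(-7,1 \right)}\right)^{2} = \left(158 - 3\right)^{2} = 155^{2} = 24025$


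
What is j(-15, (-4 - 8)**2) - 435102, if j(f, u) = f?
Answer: -435117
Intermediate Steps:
j(-15, (-4 - 8)**2) - 435102 = -15 - 435102 = -435117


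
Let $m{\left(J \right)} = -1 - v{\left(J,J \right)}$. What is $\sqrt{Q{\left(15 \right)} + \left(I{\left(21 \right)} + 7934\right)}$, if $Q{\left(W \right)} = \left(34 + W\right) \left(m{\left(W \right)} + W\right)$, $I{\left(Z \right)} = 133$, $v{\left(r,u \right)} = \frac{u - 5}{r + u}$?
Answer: $\frac{\sqrt{78630}}{3} \approx 93.47$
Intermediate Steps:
$v{\left(r,u \right)} = \frac{-5 + u}{r + u}$
$m{\left(J \right)} = -1 - \frac{-5 + J}{2 J}$ ($m{\left(J \right)} = -1 - \frac{-5 + J}{J + J} = -1 - \frac{-5 + J}{2 J}$)
$Q{\left(W \right)} = \left(34 + W\right) \left(W + \frac{5 - 3 W}{2 W}\right)$ ($Q{\left(W \right)} = \left(34 + W\right) \left(\frac{5 - 3 W}{2 W} + W\right) = \left(34 + W\right) \left(W + \frac{5 - 3 W}{2 W}\right)$)
$\sqrt{Q{\left(15 \right)} + \left(I{\left(21 \right)} + 7934\right)} = \sqrt{\left(- \frac{97}{2} + 15^{2} + \frac{85}{15} + \frac{65}{2} \cdot 15\right) + \left(133 + 7934\right)} = \sqrt{\left(- \frac{97}{2} + 225 + 85 \cdot \frac{1}{15} + \frac{975}{2}\right) + 8067} = \sqrt{\left(- \frac{97}{2} + 225 + \frac{17}{3} + \frac{975}{2}\right) + 8067} = \sqrt{\frac{2009}{3} + 8067} = \sqrt{\frac{26210}{3}} = \frac{\sqrt{78630}}{3}$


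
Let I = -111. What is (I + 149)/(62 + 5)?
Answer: 38/67 ≈ 0.56716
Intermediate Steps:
(I + 149)/(62 + 5) = (-111 + 149)/(62 + 5) = 38/67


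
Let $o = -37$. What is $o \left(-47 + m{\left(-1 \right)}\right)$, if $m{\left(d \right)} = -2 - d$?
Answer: $1776$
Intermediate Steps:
$o \left(-47 + m{\left(-1 \right)}\right) = - 37 \left(-47 - 1\right) = \left(-37\right) \left(-48\right) = 1776$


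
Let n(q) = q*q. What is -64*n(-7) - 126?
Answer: -3262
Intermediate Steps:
n(q) = q²
-64*n(-7) - 126 = -64*(-7)² - 126 = -64*49 - 126 = -3136 - 126 = -3262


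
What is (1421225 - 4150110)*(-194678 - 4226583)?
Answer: 12065112823985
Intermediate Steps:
(1421225 - 4150110)*(-194678 - 4226583) = -2728885*(-4421261) = 12065112823985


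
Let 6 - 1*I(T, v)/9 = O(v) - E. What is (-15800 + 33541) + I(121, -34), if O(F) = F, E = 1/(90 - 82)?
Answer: 144817/8 ≈ 18102.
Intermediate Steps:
E = 1/8 ≈ 0.12500
I(T, v) = 441/8 - 9*v (I(T, v) = 54 - 9*(v - 1*1/8) = 54 - 9*(v - 1/8) = 54 - 9*(-1/8 + v) = 54 + (9/8 - 9*v) = 441/8 - 9*v)
(-15800 + 33541) + I(121, -34) = (-15800 + 33541) + (441/8 - 9*(-34)) = 17741 + (441/8 + 306) = 17741 + 2889/8 = 144817/8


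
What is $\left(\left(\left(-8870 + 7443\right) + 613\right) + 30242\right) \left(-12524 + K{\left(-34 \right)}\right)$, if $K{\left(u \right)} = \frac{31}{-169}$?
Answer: $- \frac{62286922236}{169} \approx -3.6856 \cdot 10^{8}$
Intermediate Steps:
$K{\left(u \right)} = - \frac{31}{169}$ ($K{\left(u \right)} = 31 \left(- \frac{1}{169}\right) = - \frac{31}{169}$)
$\left(\left(\left(-8870 + 7443\right) + 613\right) + 30242\right) \left(-12524 + K{\left(-34 \right)}\right) = \left(\left(\left(-8870 + 7443\right) + 613\right) + 30242\right) \left(-12524 - \frac{31}{169}\right) = \left(\left(-1427 + 613\right) + 30242\right) \left(- \frac{2116587}{169}\right) = \left(-814 + 30242\right) \left(- \frac{2116587}{169}\right) = 29428 \left(- \frac{2116587}{169}\right) = - \frac{62286922236}{169}$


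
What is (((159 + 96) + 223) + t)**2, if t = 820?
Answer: 1684804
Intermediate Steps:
(((159 + 96) + 223) + t)**2 = (((159 + 96) + 223) + 820)**2 = ((255 + 223) + 820)**2 = (478 + 820)**2 = 1298**2 = 1684804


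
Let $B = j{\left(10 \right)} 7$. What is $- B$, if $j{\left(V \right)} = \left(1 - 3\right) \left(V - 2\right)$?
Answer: $112$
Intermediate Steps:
$j{\left(V \right)} = 4 - 2 V$ ($j{\left(V \right)} = - 2 \left(-2 + V\right) = 4 - 2 V$)
$B = -112$ ($B = \left(4 - 20\right) 7 = \left(-16\right) 7 = -112$)
$- B = \left(-1\right) \left(-112\right) = 112$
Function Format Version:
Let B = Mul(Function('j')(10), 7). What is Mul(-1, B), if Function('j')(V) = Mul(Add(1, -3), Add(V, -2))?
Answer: 112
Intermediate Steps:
Function('j')(V) = Add(4, Mul(-2, V)) (Function('j')(V) = Mul(-2, Add(-2, V)) = Add(4, Mul(-2, V)))
B = -112 (B = Mul(Add(4, Mul(-2, 10)), 7) = Mul(Add(4, -20), 7) = Mul(-16, 7) = -112)
Mul(-1, B) = Mul(-1, -112) = 112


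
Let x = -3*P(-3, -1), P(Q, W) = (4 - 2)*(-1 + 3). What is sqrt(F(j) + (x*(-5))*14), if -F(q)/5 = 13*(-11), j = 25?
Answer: sqrt(1555) ≈ 39.433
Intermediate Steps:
F(q) = 715 (F(q) = -65*(-11) = -5*(-143) = 715)
P(Q, W) = 4 (P(Q, W) = 2*2 = 4)
x = -12 (x = -3*4 = -12)
sqrt(F(j) + (x*(-5))*14) = sqrt(715 - 12*(-5)*14) = sqrt(715 + 60*14) = sqrt(715 + 840) = sqrt(1555)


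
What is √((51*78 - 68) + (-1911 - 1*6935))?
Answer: 2*I*√1234 ≈ 70.257*I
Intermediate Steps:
√((51*78 - 68) + (-1911 - 1*6935)) = √((3978 - 68) + (-1911 - 6935)) = √(3910 - 8846) = √(-4936) = 2*I*√1234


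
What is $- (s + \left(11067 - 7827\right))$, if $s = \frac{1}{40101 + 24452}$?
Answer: $- \frac{209151721}{64553} \approx -3240.0$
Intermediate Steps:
$s = \frac{1}{64553} \approx 1.5491 \cdot 10^{-5}$
$- (s + \left(11067 - 7827\right)) = - (\frac{1}{64553} + \left(11067 - 7827\right)) = - (\frac{1}{64553} + 3240) = \left(-1\right) \frac{209151721}{64553} = - \frac{209151721}{64553}$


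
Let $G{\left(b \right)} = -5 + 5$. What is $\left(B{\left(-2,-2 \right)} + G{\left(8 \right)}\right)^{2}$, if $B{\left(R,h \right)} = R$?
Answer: $4$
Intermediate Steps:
$G{\left(b \right)} = 0$
$\left(B{\left(-2,-2 \right)} + G{\left(8 \right)}\right)^{2} = \left(-2 + 0\right)^{2} = \left(-2\right)^{2} = 4$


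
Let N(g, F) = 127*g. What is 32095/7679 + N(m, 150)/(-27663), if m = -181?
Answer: 152051594/30346311 ≈ 5.0105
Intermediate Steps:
32095/7679 + N(m, 150)/(-27663) = 32095/7679 + (127*(-181))/(-27663) = 32095*(1/7679) - 22987*(-1/27663) = 4585/1097 + 22987/27663 = 152051594/30346311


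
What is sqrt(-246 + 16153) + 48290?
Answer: 48290 + sqrt(15907) ≈ 48416.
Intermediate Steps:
sqrt(-246 + 16153) + 48290 = sqrt(15907) + 48290 = 48290 + sqrt(15907)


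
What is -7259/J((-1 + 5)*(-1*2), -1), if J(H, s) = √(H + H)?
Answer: 7259*I/4 ≈ 1814.8*I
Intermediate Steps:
J(H, s) = √2*√H (J(H, s) = √(2*H) = √2*√H)
-7259/J((-1 + 5)*(-1*2), -1) = -7259*(-I/(2*√(-1 + 5))) = -7259*(-I/4) = -(-7259)*I/4 = 7259*I/4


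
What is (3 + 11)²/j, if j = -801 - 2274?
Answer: -196/3075 ≈ -0.063740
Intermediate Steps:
j = -3075
(3 + 11)²/j = (3 + 11)²/(-3075) = 14²*(-1/3075) = 196*(-1/3075) = -196/3075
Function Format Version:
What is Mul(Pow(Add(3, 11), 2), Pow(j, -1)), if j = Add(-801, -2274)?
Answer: Rational(-196, 3075) ≈ -0.063740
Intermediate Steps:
j = -3075
Mul(Pow(Add(3, 11), 2), Pow(j, -1)) = Mul(Pow(Add(3, 11), 2), Pow(-3075, -1)) = Mul(Pow(14, 2), Rational(-1, 3075)) = Mul(196, Rational(-1, 3075)) = Rational(-196, 3075)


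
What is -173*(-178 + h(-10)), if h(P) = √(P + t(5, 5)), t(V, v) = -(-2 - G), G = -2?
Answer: 30794 - 173*I*√10 ≈ 30794.0 - 547.07*I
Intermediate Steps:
t(V, v) = 0 (t(V, v) = -(-2 - 1*(-2)) = -(-2 + 2) = -1*0 = 0)
h(P) = √P (h(P) = √(P + 0) = √P)
-173*(-178 + h(-10)) = -173*(-178 + √(-10)) = -173*(-178 + I*√10) = 30794 - 173*I*√10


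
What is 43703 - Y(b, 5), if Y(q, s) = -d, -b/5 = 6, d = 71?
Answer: 43774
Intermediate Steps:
b = -30 (b = -5*6 = -30)
Y(q, s) = -71 (Y(q, s) = -1*71 = -71)
43703 - Y(b, 5) = 43703 - 1*(-71) = 43703 + 71 = 43774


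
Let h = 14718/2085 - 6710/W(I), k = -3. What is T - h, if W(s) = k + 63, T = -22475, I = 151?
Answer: -93283841/4170 ≈ -22370.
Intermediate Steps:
W(s) = 60 (W(s) = -3 + 63 = 60)
h = -436909/4170 (h = 14718/2085 - 6710/60 = 14718*(1/2085) - 6710*1/60 = 4906/695 - 671/6 = -436909/4170 ≈ -104.77)
T - h = -22475 - 1*(-436909/4170) = -22475 + 436909/4170 = -93283841/4170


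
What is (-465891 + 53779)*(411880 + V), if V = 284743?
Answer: -287086697776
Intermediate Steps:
(-465891 + 53779)*(411880 + V) = (-465891 + 53779)*(411880 + 284743) = -412112*696623 = -287086697776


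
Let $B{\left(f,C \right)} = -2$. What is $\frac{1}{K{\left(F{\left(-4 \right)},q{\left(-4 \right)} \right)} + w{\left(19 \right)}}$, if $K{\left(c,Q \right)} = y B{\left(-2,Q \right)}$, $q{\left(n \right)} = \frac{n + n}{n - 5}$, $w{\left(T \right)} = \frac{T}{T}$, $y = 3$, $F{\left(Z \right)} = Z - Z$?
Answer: $- \frac{1}{5} \approx -0.2$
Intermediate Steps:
$F{\left(Z \right)} = 0$
$w{\left(T \right)} = 1$
$q{\left(n \right)} = \frac{2 n}{-5 + n}$
$K{\left(c,Q \right)} = -6$ ($K{\left(c,Q \right)} = 3 \left(-2\right) = -6$)
$\frac{1}{K{\left(F{\left(-4 \right)},q{\left(-4 \right)} \right)} + w{\left(19 \right)}} = \frac{1}{-6 + 1} = \frac{1}{-5} = - \frac{1}{5}$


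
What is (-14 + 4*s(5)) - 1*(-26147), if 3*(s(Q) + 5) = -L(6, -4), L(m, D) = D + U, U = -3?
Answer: 78367/3 ≈ 26122.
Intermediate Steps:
L(m, D) = -3 + D (L(m, D) = D - 3 = -3 + D)
s(Q) = -8/3 (s(Q) = -5 + (-(-3 - 4))/3 = -5 + (-1*(-7))/3 = -5 + (⅓)*7 = -5 + 7/3 = -8/3)
(-14 + 4*s(5)) - 1*(-26147) = (-14 + 4*(-8/3)) - 1*(-26147) = (-14 - 32/3) + 26147 = -74/3 + 26147 = 78367/3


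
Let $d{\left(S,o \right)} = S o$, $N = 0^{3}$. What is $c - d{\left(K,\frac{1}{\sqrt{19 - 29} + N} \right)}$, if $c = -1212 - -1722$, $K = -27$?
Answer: $510 - \frac{27 i \sqrt{10}}{10} \approx 510.0 - 8.5381 i$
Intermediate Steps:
$N = 0$
$c = 510$ ($c = -1212 + 1722 = 510$)
$c - d{\left(K,\frac{1}{\sqrt{19 - 29} + N} \right)} = 510 - - \frac{27}{\sqrt{19 - 29} + 0} = 510 - - \frac{27}{\sqrt{-10} + 0} = 510 - - \frac{27}{i \sqrt{10} + 0} = 510 - - \frac{27}{i \sqrt{10}} = 510 - - 27 \left(- \frac{i \sqrt{10}}{10}\right) = 510 - \frac{27 i \sqrt{10}}{10}$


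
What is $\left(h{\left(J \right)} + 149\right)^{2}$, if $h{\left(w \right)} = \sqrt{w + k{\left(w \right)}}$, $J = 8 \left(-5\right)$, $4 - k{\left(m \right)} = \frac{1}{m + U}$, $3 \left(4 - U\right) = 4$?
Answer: $\frac{\left(4172 + i \sqrt{28203}\right)^{2}}{784} \approx 22165.0 + 1787.3 i$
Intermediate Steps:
$U = \frac{8}{3}$ ($U = 4 - \frac{4}{3} = \frac{8}{3} \approx 2.6667$)
$k{\left(m \right)} = 4 - \frac{1}{\frac{8}{3} + m}$ ($k{\left(m \right)} = 4 - \frac{1}{m + \frac{8}{3}} = 4 - \frac{1}{\frac{8}{3} + m}$)
$J = -40$
$h{\left(w \right)} = \sqrt{w + \frac{29 + 12 w}{8 + 3 w}}$
$\left(h{\left(J \right)} + 149\right)^{2} = \left(\sqrt{\frac{29 + 3 \left(-40\right)^{2} + 20 \left(-40\right)}{8 + 3 \left(-40\right)}} + 149\right)^{2} = \left(\sqrt{\frac{29 + 3 \cdot 1600 - 800}{8 - 120}} + 149\right)^{2} = \left(\sqrt{\frac{29 + 4800 - 800}{-112}} + 149\right)^{2} = \left(\sqrt{\left(- \frac{1}{112}\right) 4029} + 149\right)^{2} = \left(\sqrt{- \frac{4029}{112}} + 149\right)^{2} = \left(\frac{i \sqrt{28203}}{28} + 149\right)^{2} = \left(149 + \frac{i \sqrt{28203}}{28}\right)^{2}$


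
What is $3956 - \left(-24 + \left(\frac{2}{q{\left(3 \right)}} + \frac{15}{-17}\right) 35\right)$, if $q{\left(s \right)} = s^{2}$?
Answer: $\frac{612475}{153} \approx 4003.1$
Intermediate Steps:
$3956 - \left(-24 + \left(\frac{2}{q{\left(3 \right)}} + \frac{15}{-17}\right) 35\right) = 3956 - \left(-24 + \left(\frac{2}{3^{2}} + \frac{15}{-17}\right) 35\right) = 3956 - \left(-24 + \left(\frac{2}{9} + 15 \left(- \frac{1}{17}\right)\right) 35\right) = 3956 - \left(-24 + \left(2 \cdot \frac{1}{9} - \frac{15}{17}\right) 35\right) = 3956 - \left(-24 + \left(\frac{2}{9} - \frac{15}{17}\right) 35\right) = 3956 - \left(-24 - \frac{3535}{153}\right) = 3956 - - \frac{7207}{153} = 3956 + \frac{7207}{153} = \frac{612475}{153}$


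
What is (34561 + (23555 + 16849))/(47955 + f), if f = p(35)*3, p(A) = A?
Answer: 14993/9612 ≈ 1.5598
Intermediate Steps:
f = 105 (f = 35*3 = 105)
(34561 + (23555 + 16849))/(47955 + f) = (34561 + (23555 + 16849))/(47955 + 105) = (34561 + 40404)/48060 = 74965*(1/48060) = 14993/9612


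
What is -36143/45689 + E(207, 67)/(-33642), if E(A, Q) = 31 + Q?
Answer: -87171452/109790667 ≈ -0.79398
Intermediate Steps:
-36143/45689 + E(207, 67)/(-33642) = -36143/45689 + (31 + 67)/(-33642) = -36143*1/45689 + 98*(-1/33642) = -36143/45689 - 7/2403 = -87171452/109790667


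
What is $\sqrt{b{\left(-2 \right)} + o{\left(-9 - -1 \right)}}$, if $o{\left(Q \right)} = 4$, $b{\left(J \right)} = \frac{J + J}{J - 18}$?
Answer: $\frac{\sqrt{105}}{5} \approx 2.0494$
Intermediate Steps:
$b{\left(J \right)} = \frac{2 J}{-18 + J}$
$\sqrt{b{\left(-2 \right)} + o{\left(-9 - -1 \right)}} = \sqrt{2 \left(-2\right) \frac{1}{-18 - 2} + 4} = \sqrt{2 \left(-2\right) \frac{1}{-20} + 4} = \sqrt{2 \left(-2\right) \left(- \frac{1}{20}\right) + 4} = \sqrt{\frac{1}{5} + 4} = \sqrt{\frac{21}{5}} = \frac{\sqrt{105}}{5}$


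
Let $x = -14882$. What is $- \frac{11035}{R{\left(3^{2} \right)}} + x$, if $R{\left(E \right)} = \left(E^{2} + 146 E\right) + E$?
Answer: $- \frac{20905363}{1404} \approx -14890.0$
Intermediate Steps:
$R{\left(E \right)} = E^{2} + 147 E$
$- \frac{11035}{R{\left(3^{2} \right)}} + x = - \frac{11035}{3^{2} \left(147 + 3^{2}\right)} - 14882 = - \frac{11035}{9 \left(147 + 9\right)} - 14882 = - \frac{11035}{9 \cdot 156} - 14882 = - \frac{11035}{1404} - 14882 = - \frac{20905363}{1404}$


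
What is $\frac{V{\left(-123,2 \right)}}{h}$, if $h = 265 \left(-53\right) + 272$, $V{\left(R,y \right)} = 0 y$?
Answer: $0$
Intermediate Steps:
$V{\left(R,y \right)} = 0$
$h = -13773$ ($h = -14045 + 272 = -13773$)
$\frac{V{\left(-123,2 \right)}}{h} = \frac{0}{-13773} = 0 \left(- \frac{1}{13773}\right) = 0$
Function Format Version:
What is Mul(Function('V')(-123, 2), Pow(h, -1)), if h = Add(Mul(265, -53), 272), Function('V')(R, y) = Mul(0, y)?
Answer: 0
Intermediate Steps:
Function('V')(R, y) = 0
h = -13773 (h = Add(-14045, 272) = -13773)
Mul(Function('V')(-123, 2), Pow(h, -1)) = Mul(0, Pow(-13773, -1)) = Mul(0, Rational(-1, 13773)) = 0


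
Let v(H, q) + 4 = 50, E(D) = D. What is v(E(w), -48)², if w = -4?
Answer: 2116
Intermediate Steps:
v(H, q) = 46 (v(H, q) = -4 + 50 = 46)
v(E(w), -48)² = 46² = 2116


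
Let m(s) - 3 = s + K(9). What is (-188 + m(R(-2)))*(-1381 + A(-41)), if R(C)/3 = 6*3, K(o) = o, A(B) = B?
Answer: 173484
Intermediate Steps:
R(C) = 54 (R(C) = 3*(6*3) = 3*18 = 54)
m(s) = 12 + s (m(s) = 3 + (s + 9) = 3 + (9 + s) = 12 + s)
(-188 + m(R(-2)))*(-1381 + A(-41)) = (-188 + (12 + 54))*(-1381 - 41) = (-188 + 66)*(-1422) = -122*(-1422) = 173484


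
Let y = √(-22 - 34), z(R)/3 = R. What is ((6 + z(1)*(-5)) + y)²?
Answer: 25 - 36*I*√14 ≈ 25.0 - 134.7*I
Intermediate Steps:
z(R) = 3*R
y = 2*I*√14 (y = √(-56) = 2*I*√14 ≈ 7.4833*I)
((6 + z(1)*(-5)) + y)² = ((6 + (3*1)*(-5)) + 2*I*√14)² = ((6 + 3*(-5)) + 2*I*√14)² = ((6 - 15) + 2*I*√14)² = (-9 + 2*I*√14)²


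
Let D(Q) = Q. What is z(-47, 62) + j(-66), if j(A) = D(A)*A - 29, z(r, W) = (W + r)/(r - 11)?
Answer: 250951/58 ≈ 4326.7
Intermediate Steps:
z(r, W) = (W + r)/(-11 + r)
j(A) = -29 + A**2 (j(A) = A*A - 29 = A**2 - 29 = -29 + A**2)
z(-47, 62) + j(-66) = (62 - 47)/(-11 - 47) + (-29 + (-66)**2) = 15/(-58) + (-29 + 4356) = -1/58*15 + 4327 = -15/58 + 4327 = 250951/58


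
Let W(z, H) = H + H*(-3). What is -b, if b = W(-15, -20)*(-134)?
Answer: 5360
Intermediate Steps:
W(z, H) = -2*H (W(z, H) = H - 3*H = -2*H)
b = -5360 (b = -2*(-20)*(-134) = 40*(-134) = -5360)
-b = -1*(-5360) = 5360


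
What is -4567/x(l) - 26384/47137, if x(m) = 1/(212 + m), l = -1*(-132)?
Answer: -74054515960/47137 ≈ -1.5710e+6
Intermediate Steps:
l = 132
-4567/x(l) - 26384/47137 = -4567/(1/(212 + 132)) - 26384/47137 = -4567/(1/344) - 26384*1/47137 = -4567/1/344 - 26384/47137 = -4567*344 - 26384/47137 = -1571048 - 26384/47137 = -74054515960/47137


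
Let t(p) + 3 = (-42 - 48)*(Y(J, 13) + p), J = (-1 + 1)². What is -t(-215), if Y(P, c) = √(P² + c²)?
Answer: -18177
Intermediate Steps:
J = 0 (J = 0² = 0)
t(p) = -1173 - 90*p (t(p) = -3 + (-42 - 48)*(√(0² + 13²) + p) = -3 - 90*(√(0 + 169) + p) = -3 - 90*(√169 + p) = -3 - 90*(13 + p) = -3 + (-1170 - 90*p) = -1173 - 90*p)
-t(-215) = -(-1173 - 90*(-215)) = -(-1173 + 19350) = -1*18177 = -18177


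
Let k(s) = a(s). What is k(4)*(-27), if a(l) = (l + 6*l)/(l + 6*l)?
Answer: -27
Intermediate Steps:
a(l) = 1 (a(l) = (7*l)/((7*l)) = (7*l)*(1/(7*l)) = 1)
k(s) = 1
k(4)*(-27) = 1*(-27) = -27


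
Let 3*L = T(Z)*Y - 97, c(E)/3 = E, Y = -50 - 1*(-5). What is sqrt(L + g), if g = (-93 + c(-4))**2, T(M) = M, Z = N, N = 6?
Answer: 2*sqrt(24531)/3 ≈ 104.42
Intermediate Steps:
Z = 6
Y = -45 (Y = -50 + 5 = -45)
c(E) = 3*E
g = 11025 (g = (-93 + 3*(-4))**2 = (-93 - 12)**2 = (-105)**2 = 11025)
L = -367/3 (L = (6*(-45) - 97)/3 = (-270 - 97)/3 = (1/3)*(-367) = -367/3 ≈ -122.33)
sqrt(L + g) = sqrt(-367/3 + 11025) = sqrt(32708/3) = 2*sqrt(24531)/3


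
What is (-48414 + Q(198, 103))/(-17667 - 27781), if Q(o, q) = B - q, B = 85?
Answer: 6054/5681 ≈ 1.0657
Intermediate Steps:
Q(o, q) = 85 - q
(-48414 + Q(198, 103))/(-17667 - 27781) = (-48414 + (85 - 1*103))/(-17667 - 27781) = (-48414 + (85 - 103))/(-45448) = (-48414 - 18)*(-1/45448) = -48432*(-1/45448) = 6054/5681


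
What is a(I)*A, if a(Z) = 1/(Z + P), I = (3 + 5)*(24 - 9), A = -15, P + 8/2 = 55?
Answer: -5/57 ≈ -0.087719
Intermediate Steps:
P = 51 (P = -4 + 55 = 51)
I = 120 (I = 8*15 = 120)
a(Z) = 1/(51 + Z) (a(Z) = 1/(Z + 51) = 1/(51 + Z))
a(I)*A = -15/(51 + 120) = -15/171 = (1/171)*(-15) = -5/57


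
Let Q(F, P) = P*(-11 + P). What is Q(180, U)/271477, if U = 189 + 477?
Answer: 436230/271477 ≈ 1.6069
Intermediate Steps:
U = 666
Q(180, U)/271477 = (666*(-11 + 666))/271477 = (666*655)*(1/271477) = 436230*(1/271477) = 436230/271477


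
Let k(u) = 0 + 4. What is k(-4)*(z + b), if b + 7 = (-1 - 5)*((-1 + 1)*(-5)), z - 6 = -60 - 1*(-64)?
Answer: 12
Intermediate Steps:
k(u) = 4
z = 10 (z = 6 + (-60 - 1*(-64)) = 6 + (-60 + 64) = 6 + 4 = 10)
b = -7 (b = -7 + (-1 - 5)*((-1 + 1)*(-5)) = -7 - 0*(-5) = -7 - 6*0 = -7 + 0 = -7)
k(-4)*(z + b) = 4*(10 - 7) = 4*3 = 12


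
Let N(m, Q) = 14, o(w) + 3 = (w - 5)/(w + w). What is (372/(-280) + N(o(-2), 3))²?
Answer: 786769/4900 ≈ 160.57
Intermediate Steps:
o(w) = -3 + (-5 + w)/(2*w) (o(w) = -3 + (w - 5)/(w + w) = -3 + (-5 + w)/((2*w)) = -3 + (-5 + w)*(1/(2*w)) = -3 + (-5 + w)/(2*w))
(372/(-280) + N(o(-2), 3))² = (372/(-280) + 14)² = (372*(-1/280) + 14)² = (-93/70 + 14)² = (887/70)² = 786769/4900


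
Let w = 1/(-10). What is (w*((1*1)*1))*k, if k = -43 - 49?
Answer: 46/5 ≈ 9.2000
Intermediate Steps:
k = -92
w = -1/10 ≈ -0.10000
(w*((1*1)*1))*k = -1*1/10*(-92) = -1/10*(-92) = 46/5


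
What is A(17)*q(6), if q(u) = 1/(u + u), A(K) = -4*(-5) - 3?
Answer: 17/12 ≈ 1.4167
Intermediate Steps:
A(K) = 17 (A(K) = 20 - 3 = 17)
q(u) = 1/(2*u)
A(17)*q(6) = 17*((1/2)/6) = 17*((1/2)*(1/6)) = 17*(1/12) = 17/12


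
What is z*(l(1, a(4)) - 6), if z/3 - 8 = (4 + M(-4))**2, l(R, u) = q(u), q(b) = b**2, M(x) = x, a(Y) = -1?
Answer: -120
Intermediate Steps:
l(R, u) = u**2
z = 24 (z = 24 + 3*(4 - 4)**2 = 24 + 3*0**2 = 24 + 3*0 = 24 + 0 = 24)
z*(l(1, a(4)) - 6) = 24*((-1)**2 - 6) = 24*(1 - 6) = 24*(-5) = -120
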